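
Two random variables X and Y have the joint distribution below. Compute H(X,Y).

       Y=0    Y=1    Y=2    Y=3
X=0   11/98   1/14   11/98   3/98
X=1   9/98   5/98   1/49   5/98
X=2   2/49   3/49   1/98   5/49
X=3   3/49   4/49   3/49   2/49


H(X,Y) = -Σ p(x,y) log₂ p(x,y)
  p(0,0)=11/98: -0.1122 × log₂(0.1122) = 0.3542
  p(0,1)=1/14: -0.0714 × log₂(0.0714) = 0.2720
  p(0,2)=11/98: -0.1122 × log₂(0.1122) = 0.3542
  p(0,3)=3/98: -0.0306 × log₂(0.0306) = 0.1540
  p(1,0)=9/98: -0.0918 × log₂(0.0918) = 0.3164
  p(1,1)=5/98: -0.0510 × log₂(0.0510) = 0.2190
  p(1,2)=1/49: -0.0204 × log₂(0.0204) = 0.1146
  p(1,3)=5/98: -0.0510 × log₂(0.0510) = 0.2190
  p(2,0)=2/49: -0.0408 × log₂(0.0408) = 0.1884
  p(2,1)=3/49: -0.0612 × log₂(0.0612) = 0.2467
  p(2,2)=1/98: -0.0102 × log₂(0.0102) = 0.0675
  p(2,3)=5/49: -0.1020 × log₂(0.1020) = 0.3360
  p(3,0)=3/49: -0.0612 × log₂(0.0612) = 0.2467
  p(3,1)=4/49: -0.0816 × log₂(0.0816) = 0.2951
  p(3,2)=3/49: -0.0612 × log₂(0.0612) = 0.2467
  p(3,3)=2/49: -0.0408 × log₂(0.0408) = 0.1884
H(X,Y) = 3.8187 bits


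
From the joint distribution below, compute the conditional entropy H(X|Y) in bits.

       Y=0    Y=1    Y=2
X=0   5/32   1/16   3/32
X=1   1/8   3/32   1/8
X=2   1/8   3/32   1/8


H(X|Y) = Σ_y p(y) H(X|Y=y)
  p(Y=0) = 13/32, H(X|Y=0) = 1.5766
  p(Y=1) = 1/4, H(X|Y=1) = 1.5613
  p(Y=2) = 11/32, H(X|Y=2) = 1.5726
H(X|Y) = 0.4062×1.5766 + 0.2500×1.5613 + 0.3438×1.5726 = 1.5714 bits


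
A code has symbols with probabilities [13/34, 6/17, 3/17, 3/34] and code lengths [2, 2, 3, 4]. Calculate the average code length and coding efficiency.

Average length L = Σ p_i × l_i = 2.3529 bits
Entropy H = 1.8113 bits
Efficiency η = H/L × 100% = 76.98%


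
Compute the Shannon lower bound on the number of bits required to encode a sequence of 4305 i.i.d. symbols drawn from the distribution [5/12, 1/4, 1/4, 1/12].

Entropy H = 1.8250 bits/symbol
Minimum bits = H × n = 1.8250 × 4305
= 7856.67 bits


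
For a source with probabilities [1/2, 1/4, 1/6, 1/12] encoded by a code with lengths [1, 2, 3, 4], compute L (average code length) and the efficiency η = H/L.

Average length L = Σ p_i × l_i = 1.8333 bits
Entropy H = 1.7296 bits
Efficiency η = H/L × 100% = 94.34%


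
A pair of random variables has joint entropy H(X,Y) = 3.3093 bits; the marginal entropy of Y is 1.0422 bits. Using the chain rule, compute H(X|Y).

Chain rule: H(X,Y) = H(X|Y) + H(Y)
H(X|Y) = H(X,Y) - H(Y) = 3.3093 - 1.0422 = 2.2671 bits


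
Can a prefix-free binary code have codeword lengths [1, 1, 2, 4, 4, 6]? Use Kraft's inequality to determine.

Kraft inequality: Σ 2^(-l_i) ≤ 1 for prefix-free code
Calculating: 2^(-1) + 2^(-1) + 2^(-2) + 2^(-4) + 2^(-4) + 2^(-6)
= 0.5 + 0.5 + 0.25 + 0.0625 + 0.0625 + 0.015625
= 1.3906
Since 1.3906 > 1, prefix-free code does not exist


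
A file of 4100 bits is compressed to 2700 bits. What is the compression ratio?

Compression ratio = Original / Compressed
= 4100 / 2700 = 1.52:1


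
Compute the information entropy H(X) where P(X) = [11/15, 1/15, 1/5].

H(X) = -Σ p(x) log₂ p(x)
  -11/15 × log₂(11/15) = 0.3281
  -1/15 × log₂(1/15) = 0.2605
  -1/5 × log₂(1/5) = 0.4644
H(X) = 1.0530 bits


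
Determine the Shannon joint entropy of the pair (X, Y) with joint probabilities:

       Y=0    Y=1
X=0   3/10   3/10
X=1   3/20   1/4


H(X,Y) = -Σ p(x,y) log₂ p(x,y)
  p(0,0)=3/10: -0.3000 × log₂(0.3000) = 0.5211
  p(0,1)=3/10: -0.3000 × log₂(0.3000) = 0.5211
  p(1,0)=3/20: -0.1500 × log₂(0.1500) = 0.4105
  p(1,1)=1/4: -0.2500 × log₂(0.2500) = 0.5000
H(X,Y) = 1.9527 bits


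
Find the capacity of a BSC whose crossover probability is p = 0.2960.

For BSC with error probability p:
C = 1 - H(p) where H(p) is binary entropy
H(0.2960) = -0.2960 × log₂(0.2960) - 0.7040 × log₂(0.7040)
H(p) = 0.8763
C = 1 - 0.8763 = 0.1237 bits/use


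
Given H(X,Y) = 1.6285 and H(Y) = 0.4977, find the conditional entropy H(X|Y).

Chain rule: H(X,Y) = H(X|Y) + H(Y)
H(X|Y) = H(X,Y) - H(Y) = 1.6285 - 0.4977 = 1.1308 bits


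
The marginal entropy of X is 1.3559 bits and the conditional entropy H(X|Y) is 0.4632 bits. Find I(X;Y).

I(X;Y) = H(X) - H(X|Y)
I(X;Y) = 1.3559 - 0.4632 = 0.8927 bits


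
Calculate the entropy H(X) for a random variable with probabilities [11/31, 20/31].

H(X) = -Σ p(x) log₂ p(x)
  -11/31 × log₂(11/31) = 0.5304
  -20/31 × log₂(20/31) = 0.4079
H(X) = 0.9383 bits


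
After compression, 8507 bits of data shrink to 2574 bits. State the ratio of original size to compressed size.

Compression ratio = Original / Compressed
= 8507 / 2574 = 3.30:1


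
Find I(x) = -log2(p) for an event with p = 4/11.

Information content I(x) = -log₂(p(x))
I = -log₂(4/11) = -log₂(0.3636)
I = 1.4594 bits


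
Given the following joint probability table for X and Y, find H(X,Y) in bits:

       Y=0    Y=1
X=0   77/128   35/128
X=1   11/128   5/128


H(X,Y) = -Σ p(x,y) log₂ p(x,y)
  p(0,0)=77/128: -0.6016 × log₂(0.6016) = 0.4411
  p(0,1)=35/128: -0.2734 × log₂(0.2734) = 0.5115
  p(1,0)=11/128: -0.0859 × log₂(0.0859) = 0.3043
  p(1,1)=5/128: -0.0391 × log₂(0.0391) = 0.1827
H(X,Y) = 1.4396 bits


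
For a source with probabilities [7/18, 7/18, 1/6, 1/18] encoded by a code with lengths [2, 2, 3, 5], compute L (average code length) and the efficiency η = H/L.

Average length L = Σ p_i × l_i = 2.3333 bits
Entropy H = 1.7223 bits
Efficiency η = H/L × 100% = 73.81%


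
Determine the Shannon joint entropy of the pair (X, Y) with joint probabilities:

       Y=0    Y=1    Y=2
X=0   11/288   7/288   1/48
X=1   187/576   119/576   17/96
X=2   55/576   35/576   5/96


H(X,Y) = -Σ p(x,y) log₂ p(x,y)
  p(0,0)=11/288: -0.0382 × log₂(0.0382) = 0.1799
  p(0,1)=7/288: -0.0243 × log₂(0.0243) = 0.1303
  p(0,2)=1/48: -0.0208 × log₂(0.0208) = 0.1164
  p(1,0)=187/576: -0.3247 × log₂(0.3247) = 0.5269
  p(1,1)=119/576: -0.2066 × log₂(0.2066) = 0.4700
  p(1,2)=17/96: -0.1771 × log₂(0.1771) = 0.4423
  p(2,0)=55/576: -0.0955 × log₂(0.0955) = 0.3236
  p(2,1)=35/576: -0.0608 × log₂(0.0608) = 0.2455
  p(2,2)=5/96: -0.0521 × log₂(0.0521) = 0.2220
H(X,Y) = 2.6569 bits


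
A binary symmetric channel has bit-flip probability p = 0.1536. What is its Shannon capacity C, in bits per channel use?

For BSC with error probability p:
C = 1 - H(p) where H(p) is binary entropy
H(0.1536) = -0.1536 × log₂(0.1536) - 0.8464 × log₂(0.8464)
H(p) = 0.6188
C = 1 - 0.6188 = 0.3812 bits/use


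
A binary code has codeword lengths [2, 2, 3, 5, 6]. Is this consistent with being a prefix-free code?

Kraft inequality: Σ 2^(-l_i) ≤ 1 for prefix-free code
Calculating: 2^(-2) + 2^(-2) + 2^(-3) + 2^(-5) + 2^(-6)
= 0.25 + 0.25 + 0.125 + 0.03125 + 0.015625
= 0.6719
Since 0.6719 ≤ 1, prefix-free code exists


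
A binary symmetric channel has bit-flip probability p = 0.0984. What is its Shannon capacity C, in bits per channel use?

For BSC with error probability p:
C = 1 - H(p) where H(p) is binary entropy
H(0.0984) = -0.0984 × log₂(0.0984) - 0.9016 × log₂(0.9016)
H(p) = 0.4639
C = 1 - 0.4639 = 0.5361 bits/use


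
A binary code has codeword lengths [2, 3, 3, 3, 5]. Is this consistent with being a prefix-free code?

Kraft inequality: Σ 2^(-l_i) ≤ 1 for prefix-free code
Calculating: 2^(-2) + 2^(-3) + 2^(-3) + 2^(-3) + 2^(-5)
= 0.25 + 0.125 + 0.125 + 0.125 + 0.03125
= 0.6562
Since 0.6562 ≤ 1, prefix-free code exists


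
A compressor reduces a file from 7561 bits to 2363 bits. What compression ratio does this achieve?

Compression ratio = Original / Compressed
= 7561 / 2363 = 3.20:1


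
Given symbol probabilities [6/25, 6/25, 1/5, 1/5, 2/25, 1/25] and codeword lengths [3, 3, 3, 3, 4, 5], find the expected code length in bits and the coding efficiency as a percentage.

Average length L = Σ p_i × l_i = 3.1600 bits
Entropy H = 2.3943 bits
Efficiency η = H/L × 100% = 75.77%


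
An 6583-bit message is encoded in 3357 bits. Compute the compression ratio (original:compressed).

Compression ratio = Original / Compressed
= 6583 / 3357 = 1.96:1


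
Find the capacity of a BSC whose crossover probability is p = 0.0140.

For BSC with error probability p:
C = 1 - H(p) where H(p) is binary entropy
H(0.0140) = -0.0140 × log₂(0.0140) - 0.9860 × log₂(0.9860)
H(p) = 0.1063
C = 1 - 0.1063 = 0.8937 bits/use


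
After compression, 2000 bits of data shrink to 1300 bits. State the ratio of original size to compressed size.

Compression ratio = Original / Compressed
= 2000 / 1300 = 1.54:1


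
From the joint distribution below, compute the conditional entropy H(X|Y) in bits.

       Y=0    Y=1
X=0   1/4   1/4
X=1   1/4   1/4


H(X|Y) = Σ_y p(y) H(X|Y=y)
  p(Y=0) = 1/2, H(X|Y=0) = 1.0000
  p(Y=1) = 1/2, H(X|Y=1) = 1.0000
H(X|Y) = 0.5000×1.0000 + 0.5000×1.0000 = 1.0000 bits


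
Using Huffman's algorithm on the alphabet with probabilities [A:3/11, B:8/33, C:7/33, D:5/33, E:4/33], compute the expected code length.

Huffman tree construction:
Combine smallest probabilities repeatedly
Resulting codes:
  A: 10 (length 2)
  B: 01 (length 2)
  C: 00 (length 2)
  D: 111 (length 3)
  E: 110 (length 3)
Average length = Σ p(s) × length(s) = 2.2727 bits


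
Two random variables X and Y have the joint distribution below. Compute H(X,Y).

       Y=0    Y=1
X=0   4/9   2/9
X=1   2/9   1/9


H(X,Y) = -Σ p(x,y) log₂ p(x,y)
  p(0,0)=4/9: -0.4444 × log₂(0.4444) = 0.5200
  p(0,1)=2/9: -0.2222 × log₂(0.2222) = 0.4822
  p(1,0)=2/9: -0.2222 × log₂(0.2222) = 0.4822
  p(1,1)=1/9: -0.1111 × log₂(0.1111) = 0.3522
H(X,Y) = 1.8366 bits


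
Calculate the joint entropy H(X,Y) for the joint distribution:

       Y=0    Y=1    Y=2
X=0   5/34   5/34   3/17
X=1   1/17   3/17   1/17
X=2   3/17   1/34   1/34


H(X,Y) = -Σ p(x,y) log₂ p(x,y)
  p(0,0)=5/34: -0.1471 × log₂(0.1471) = 0.4067
  p(0,1)=5/34: -0.1471 × log₂(0.1471) = 0.4067
  p(0,2)=3/17: -0.1765 × log₂(0.1765) = 0.4416
  p(1,0)=1/17: -0.0588 × log₂(0.0588) = 0.2404
  p(1,1)=3/17: -0.1765 × log₂(0.1765) = 0.4416
  p(1,2)=1/17: -0.0588 × log₂(0.0588) = 0.2404
  p(2,0)=3/17: -0.1765 × log₂(0.1765) = 0.4416
  p(2,1)=1/34: -0.0294 × log₂(0.0294) = 0.1496
  p(2,2)=1/34: -0.0294 × log₂(0.0294) = 0.1496
H(X,Y) = 2.9184 bits


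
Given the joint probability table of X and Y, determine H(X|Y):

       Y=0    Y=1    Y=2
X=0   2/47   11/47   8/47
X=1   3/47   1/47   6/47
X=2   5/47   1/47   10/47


H(X|Y) = Σ_y p(y) H(X|Y=y)
  p(Y=0) = 10/47, H(X|Y=0) = 1.4855
  p(Y=1) = 13/47, H(X|Y=1) = 0.7732
  p(Y=2) = 24/47, H(X|Y=2) = 1.5546
H(X|Y) = 0.2128×1.4855 + 0.2766×0.7732 + 0.5106×1.5546 = 1.3238 bits


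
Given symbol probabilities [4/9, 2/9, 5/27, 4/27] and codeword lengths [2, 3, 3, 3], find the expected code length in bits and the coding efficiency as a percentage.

Average length L = Σ p_i × l_i = 2.5556 bits
Entropy H = 1.8609 bits
Efficiency η = H/L × 100% = 72.82%


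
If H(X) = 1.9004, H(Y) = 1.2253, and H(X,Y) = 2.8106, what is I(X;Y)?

I(X;Y) = H(X) + H(Y) - H(X,Y)
I(X;Y) = 1.9004 + 1.2253 - 2.8106 = 0.3151 bits


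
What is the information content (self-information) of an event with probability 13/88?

Information content I(x) = -log₂(p(x))
I = -log₂(13/88) = -log₂(0.1477)
I = 2.7590 bits


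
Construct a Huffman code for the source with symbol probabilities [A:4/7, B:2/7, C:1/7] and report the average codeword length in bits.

Huffman tree construction:
Combine smallest probabilities repeatedly
Resulting codes:
  A: 1 (length 1)
  B: 01 (length 2)
  C: 00 (length 2)
Average length = Σ p(s) × length(s) = 1.4286 bits


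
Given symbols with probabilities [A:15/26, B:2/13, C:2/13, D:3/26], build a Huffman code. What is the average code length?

Huffman tree construction:
Combine smallest probabilities repeatedly
Resulting codes:
  A: 1 (length 1)
  B: 011 (length 3)
  C: 00 (length 2)
  D: 010 (length 3)
Average length = Σ p(s) × length(s) = 1.6923 bits


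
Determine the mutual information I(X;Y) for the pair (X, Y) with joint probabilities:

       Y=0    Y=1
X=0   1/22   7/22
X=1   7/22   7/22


H(X) = 0.9457, H(Y) = 0.9457, H(X,Y) = 1.7797
I(X;Y) = H(X) + H(Y) - H(X,Y) = 0.1116 bits


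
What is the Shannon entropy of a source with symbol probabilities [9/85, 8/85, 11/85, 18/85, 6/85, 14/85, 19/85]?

H(X) = -Σ p(x) log₂ p(x)
  -9/85 × log₂(9/85) = 0.3430
  -8/85 × log₂(8/85) = 0.3209
  -11/85 × log₂(11/85) = 0.3818
  -18/85 × log₂(18/85) = 0.4742
  -6/85 × log₂(6/85) = 0.2700
  -14/85 × log₂(14/85) = 0.4286
  -19/85 × log₂(19/85) = 0.4832
H(X) = 2.7016 bits


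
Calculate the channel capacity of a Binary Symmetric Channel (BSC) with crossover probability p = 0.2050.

For BSC with error probability p:
C = 1 - H(p) where H(p) is binary entropy
H(0.2050) = -0.2050 × log₂(0.2050) - 0.7950 × log₂(0.7950)
H(p) = 0.7318
C = 1 - 0.7318 = 0.2682 bits/use


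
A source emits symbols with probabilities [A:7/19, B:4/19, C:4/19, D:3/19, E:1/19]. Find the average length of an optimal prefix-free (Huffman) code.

Huffman tree construction:
Combine smallest probabilities repeatedly
Resulting codes:
  A: 11 (length 2)
  B: 00 (length 2)
  C: 01 (length 2)
  D: 101 (length 3)
  E: 100 (length 3)
Average length = Σ p(s) × length(s) = 2.2105 bits


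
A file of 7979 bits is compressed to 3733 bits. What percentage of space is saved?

Space savings = (1 - Compressed/Original) × 100%
= (1 - 3733/7979) × 100%
= 53.21%


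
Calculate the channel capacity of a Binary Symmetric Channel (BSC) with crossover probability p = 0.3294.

For BSC with error probability p:
C = 1 - H(p) where H(p) is binary entropy
H(0.3294) = -0.3294 × log₂(0.3294) - 0.6706 × log₂(0.6706)
H(p) = 0.9143
C = 1 - 0.9143 = 0.0857 bits/use


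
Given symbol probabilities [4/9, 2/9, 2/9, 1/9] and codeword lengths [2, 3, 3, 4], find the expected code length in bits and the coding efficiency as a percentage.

Average length L = Σ p_i × l_i = 2.6667 bits
Entropy H = 1.8366 bits
Efficiency η = H/L × 100% = 68.87%


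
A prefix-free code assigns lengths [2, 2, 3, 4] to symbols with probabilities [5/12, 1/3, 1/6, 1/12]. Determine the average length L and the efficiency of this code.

Average length L = Σ p_i × l_i = 2.3333 bits
Entropy H = 1.7842 bits
Efficiency η = H/L × 100% = 76.46%


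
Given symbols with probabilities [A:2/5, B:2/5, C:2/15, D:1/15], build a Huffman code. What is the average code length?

Huffman tree construction:
Combine smallest probabilities repeatedly
Resulting codes:
  A: 11 (length 2)
  B: 0 (length 1)
  C: 101 (length 3)
  D: 100 (length 3)
Average length = Σ p(s) × length(s) = 1.8000 bits


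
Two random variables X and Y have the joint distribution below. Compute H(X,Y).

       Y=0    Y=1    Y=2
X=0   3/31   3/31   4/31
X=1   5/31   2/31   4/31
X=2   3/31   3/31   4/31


H(X,Y) = -Σ p(x,y) log₂ p(x,y)
  p(0,0)=3/31: -0.0968 × log₂(0.0968) = 0.3261
  p(0,1)=3/31: -0.0968 × log₂(0.0968) = 0.3261
  p(0,2)=4/31: -0.1290 × log₂(0.1290) = 0.3812
  p(1,0)=5/31: -0.1613 × log₂(0.1613) = 0.4246
  p(1,1)=2/31: -0.0645 × log₂(0.0645) = 0.2551
  p(1,2)=4/31: -0.1290 × log₂(0.1290) = 0.3812
  p(2,0)=3/31: -0.0968 × log₂(0.0968) = 0.3261
  p(2,1)=3/31: -0.0968 × log₂(0.0968) = 0.3261
  p(2,2)=4/31: -0.1290 × log₂(0.1290) = 0.3812
H(X,Y) = 3.1274 bits


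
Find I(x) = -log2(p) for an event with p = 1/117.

Information content I(x) = -log₂(p(x))
I = -log₂(1/117) = -log₂(0.0085)
I = 6.8704 bits


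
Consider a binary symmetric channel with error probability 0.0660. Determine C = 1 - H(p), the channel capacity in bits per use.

For BSC with error probability p:
C = 1 - H(p) where H(p) is binary entropy
H(0.0660) = -0.0660 × log₂(0.0660) - 0.9340 × log₂(0.9340)
H(p) = 0.3508
C = 1 - 0.3508 = 0.6492 bits/use


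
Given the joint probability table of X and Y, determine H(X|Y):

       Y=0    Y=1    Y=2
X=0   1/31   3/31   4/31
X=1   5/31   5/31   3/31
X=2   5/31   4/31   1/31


H(X|Y) = Σ_y p(y) H(X|Y=y)
  p(Y=0) = 11/31, H(X|Y=0) = 1.3486
  p(Y=1) = 12/31, H(X|Y=1) = 1.5546
  p(Y=2) = 8/31, H(X|Y=2) = 1.4056
H(X|Y) = 0.3548×1.3486 + 0.3871×1.5546 + 0.2581×1.4056 = 1.4431 bits


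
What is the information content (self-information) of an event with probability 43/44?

Information content I(x) = -log₂(p(x))
I = -log₂(43/44) = -log₂(0.9773)
I = 0.0332 bits


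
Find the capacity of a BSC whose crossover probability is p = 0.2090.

For BSC with error probability p:
C = 1 - H(p) where H(p) is binary entropy
H(0.2090) = -0.2090 × log₂(0.2090) - 0.7910 × log₂(0.7910)
H(p) = 0.7396
C = 1 - 0.7396 = 0.2604 bits/use


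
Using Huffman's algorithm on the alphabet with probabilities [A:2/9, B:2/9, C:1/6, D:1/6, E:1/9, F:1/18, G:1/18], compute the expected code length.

Huffman tree construction:
Combine smallest probabilities repeatedly
Resulting codes:
  A: 00 (length 2)
  B: 01 (length 2)
  C: 110 (length 3)
  D: 111 (length 3)
  E: 100 (length 3)
  F: 1010 (length 4)
  G: 1011 (length 4)
Average length = Σ p(s) × length(s) = 2.6667 bits


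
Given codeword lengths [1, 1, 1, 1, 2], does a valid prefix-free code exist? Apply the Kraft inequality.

Kraft inequality: Σ 2^(-l_i) ≤ 1 for prefix-free code
Calculating: 2^(-1) + 2^(-1) + 2^(-1) + 2^(-1) + 2^(-2)
= 0.5 + 0.5 + 0.5 + 0.5 + 0.25
= 2.2500
Since 2.2500 > 1, prefix-free code does not exist


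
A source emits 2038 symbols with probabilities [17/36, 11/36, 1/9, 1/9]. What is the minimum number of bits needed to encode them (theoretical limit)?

Entropy H = 1.7382 bits/symbol
Minimum bits = H × n = 1.7382 × 2038
= 3542.54 bits


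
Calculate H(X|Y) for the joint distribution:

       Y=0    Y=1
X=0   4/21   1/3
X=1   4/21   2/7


H(X|Y) = Σ_y p(y) H(X|Y=y)
  p(Y=0) = 8/21, H(X|Y=0) = 1.0000
  p(Y=1) = 13/21, H(X|Y=1) = 0.9957
H(X|Y) = 0.3810×1.0000 + 0.6190×0.9957 = 0.9974 bits


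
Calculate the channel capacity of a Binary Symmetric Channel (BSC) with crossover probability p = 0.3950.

For BSC with error probability p:
C = 1 - H(p) where H(p) is binary entropy
H(0.3950) = -0.3950 × log₂(0.3950) - 0.6050 × log₂(0.6050)
H(p) = 0.9680
C = 1 - 0.9680 = 0.0320 bits/use


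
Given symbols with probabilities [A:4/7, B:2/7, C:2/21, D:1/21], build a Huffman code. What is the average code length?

Huffman tree construction:
Combine smallest probabilities repeatedly
Resulting codes:
  A: 1 (length 1)
  B: 01 (length 2)
  C: 001 (length 3)
  D: 000 (length 3)
Average length = Σ p(s) × length(s) = 1.5714 bits


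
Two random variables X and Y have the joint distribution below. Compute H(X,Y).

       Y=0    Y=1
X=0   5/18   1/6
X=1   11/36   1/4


H(X,Y) = -Σ p(x,y) log₂ p(x,y)
  p(0,0)=5/18: -0.2778 × log₂(0.2778) = 0.5133
  p(0,1)=1/6: -0.1667 × log₂(0.1667) = 0.4308
  p(1,0)=11/36: -0.3056 × log₂(0.3056) = 0.5227
  p(1,1)=1/4: -0.2500 × log₂(0.2500) = 0.5000
H(X,Y) = 1.9668 bits


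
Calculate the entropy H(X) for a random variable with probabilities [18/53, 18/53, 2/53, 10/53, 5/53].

H(X) = -Σ p(x) log₂ p(x)
  -18/53 × log₂(18/53) = 0.5291
  -18/53 × log₂(18/53) = 0.5291
  -2/53 × log₂(2/53) = 0.1784
  -10/53 × log₂(10/53) = 0.4540
  -5/53 × log₂(5/53) = 0.3213
H(X) = 2.0120 bits


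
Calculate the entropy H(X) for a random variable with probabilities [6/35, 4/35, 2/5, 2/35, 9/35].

H(X) = -Σ p(x) log₂ p(x)
  -6/35 × log₂(6/35) = 0.4362
  -4/35 × log₂(4/35) = 0.3576
  -2/5 × log₂(2/5) = 0.5288
  -2/35 × log₂(2/35) = 0.2360
  -9/35 × log₂(9/35) = 0.5038
H(X) = 2.0624 bits


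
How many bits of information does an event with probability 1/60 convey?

Information content I(x) = -log₂(p(x))
I = -log₂(1/60) = -log₂(0.0167)
I = 5.9069 bits


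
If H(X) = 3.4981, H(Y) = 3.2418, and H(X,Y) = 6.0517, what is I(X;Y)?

I(X;Y) = H(X) + H(Y) - H(X,Y)
I(X;Y) = 3.4981 + 3.2418 - 6.0517 = 0.6882 bits


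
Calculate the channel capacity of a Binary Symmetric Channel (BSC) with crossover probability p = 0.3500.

For BSC with error probability p:
C = 1 - H(p) where H(p) is binary entropy
H(0.3500) = -0.3500 × log₂(0.3500) - 0.6500 × log₂(0.6500)
H(p) = 0.9341
C = 1 - 0.9341 = 0.0659 bits/use


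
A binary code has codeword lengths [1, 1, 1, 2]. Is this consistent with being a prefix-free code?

Kraft inequality: Σ 2^(-l_i) ≤ 1 for prefix-free code
Calculating: 2^(-1) + 2^(-1) + 2^(-1) + 2^(-2)
= 0.5 + 0.5 + 0.5 + 0.25
= 1.7500
Since 1.7500 > 1, prefix-free code does not exist


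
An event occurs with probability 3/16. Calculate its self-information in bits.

Information content I(x) = -log₂(p(x))
I = -log₂(3/16) = -log₂(0.1875)
I = 2.4150 bits


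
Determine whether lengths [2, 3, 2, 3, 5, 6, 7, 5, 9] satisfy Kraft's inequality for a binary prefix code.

Kraft inequality: Σ 2^(-l_i) ≤ 1 for prefix-free code
Calculating: 2^(-2) + 2^(-3) + 2^(-2) + 2^(-3) + 2^(-5) + 2^(-6) + 2^(-7) + 2^(-5) + 2^(-9)
= 0.25 + 0.125 + 0.25 + 0.125 + 0.03125 + 0.015625 + 0.0078125 + 0.03125 + 0.001953125
= 0.8379
Since 0.8379 ≤ 1, prefix-free code exists


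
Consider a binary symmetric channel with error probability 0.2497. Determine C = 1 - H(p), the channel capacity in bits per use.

For BSC with error probability p:
C = 1 - H(p) where H(p) is binary entropy
H(0.2497) = -0.2497 × log₂(0.2497) - 0.7503 × log₂(0.7503)
H(p) = 0.8108
C = 1 - 0.8108 = 0.1892 bits/use


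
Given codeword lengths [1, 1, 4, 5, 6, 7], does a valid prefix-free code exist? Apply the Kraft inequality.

Kraft inequality: Σ 2^(-l_i) ≤ 1 for prefix-free code
Calculating: 2^(-1) + 2^(-1) + 2^(-4) + 2^(-5) + 2^(-6) + 2^(-7)
= 0.5 + 0.5 + 0.0625 + 0.03125 + 0.015625 + 0.0078125
= 1.1172
Since 1.1172 > 1, prefix-free code does not exist


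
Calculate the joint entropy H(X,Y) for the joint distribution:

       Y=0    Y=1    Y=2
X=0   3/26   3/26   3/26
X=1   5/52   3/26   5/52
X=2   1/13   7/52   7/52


H(X,Y) = -Σ p(x,y) log₂ p(x,y)
  p(0,0)=3/26: -0.1154 × log₂(0.1154) = 0.3595
  p(0,1)=3/26: -0.1154 × log₂(0.1154) = 0.3595
  p(0,2)=3/26: -0.1154 × log₂(0.1154) = 0.3595
  p(1,0)=5/52: -0.0962 × log₂(0.0962) = 0.3249
  p(1,1)=3/26: -0.1154 × log₂(0.1154) = 0.3595
  p(1,2)=5/52: -0.0962 × log₂(0.0962) = 0.3249
  p(2,0)=1/13: -0.0769 × log₂(0.0769) = 0.2846
  p(2,1)=7/52: -0.1346 × log₂(0.1346) = 0.3895
  p(2,2)=7/52: -0.1346 × log₂(0.1346) = 0.3895
H(X,Y) = 3.1512 bits


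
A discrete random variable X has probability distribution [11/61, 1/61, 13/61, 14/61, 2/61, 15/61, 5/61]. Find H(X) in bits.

H(X) = -Σ p(x) log₂ p(x)
  -11/61 × log₂(11/61) = 0.4456
  -1/61 × log₂(1/61) = 0.0972
  -13/61 × log₂(13/61) = 0.4753
  -14/61 × log₂(14/61) = 0.4873
  -2/61 × log₂(2/61) = 0.1617
  -15/61 × log₂(15/61) = 0.4977
  -5/61 × log₂(5/61) = 0.2958
H(X) = 2.4606 bits


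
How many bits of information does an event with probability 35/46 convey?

Information content I(x) = -log₂(p(x))
I = -log₂(35/46) = -log₂(0.7609)
I = 0.3943 bits


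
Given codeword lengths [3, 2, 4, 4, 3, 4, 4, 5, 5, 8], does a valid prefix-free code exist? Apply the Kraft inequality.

Kraft inequality: Σ 2^(-l_i) ≤ 1 for prefix-free code
Calculating: 2^(-3) + 2^(-2) + 2^(-4) + 2^(-4) + 2^(-3) + 2^(-4) + 2^(-4) + 2^(-5) + 2^(-5) + 2^(-8)
= 0.125 + 0.25 + 0.0625 + 0.0625 + 0.125 + 0.0625 + 0.0625 + 0.03125 + 0.03125 + 0.00390625
= 0.8164
Since 0.8164 ≤ 1, prefix-free code exists


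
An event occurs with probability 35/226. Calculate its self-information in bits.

Information content I(x) = -log₂(p(x))
I = -log₂(35/226) = -log₂(0.1549)
I = 2.6909 bits


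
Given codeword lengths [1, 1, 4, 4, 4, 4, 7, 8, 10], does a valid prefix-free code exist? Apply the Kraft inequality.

Kraft inequality: Σ 2^(-l_i) ≤ 1 for prefix-free code
Calculating: 2^(-1) + 2^(-1) + 2^(-4) + 2^(-4) + 2^(-4) + 2^(-4) + 2^(-7) + 2^(-8) + 2^(-10)
= 0.5 + 0.5 + 0.0625 + 0.0625 + 0.0625 + 0.0625 + 0.0078125 + 0.00390625 + 0.0009765625
= 1.2627
Since 1.2627 > 1, prefix-free code does not exist


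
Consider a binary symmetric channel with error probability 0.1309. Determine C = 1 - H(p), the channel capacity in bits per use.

For BSC with error probability p:
C = 1 - H(p) where H(p) is binary entropy
H(0.1309) = -0.1309 × log₂(0.1309) - 0.8691 × log₂(0.8691)
H(p) = 0.5599
C = 1 - 0.5599 = 0.4401 bits/use


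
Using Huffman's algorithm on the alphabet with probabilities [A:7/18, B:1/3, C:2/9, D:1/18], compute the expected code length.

Huffman tree construction:
Combine smallest probabilities repeatedly
Resulting codes:
  A: 0 (length 1)
  B: 11 (length 2)
  C: 101 (length 3)
  D: 100 (length 3)
Average length = Σ p(s) × length(s) = 1.8889 bits


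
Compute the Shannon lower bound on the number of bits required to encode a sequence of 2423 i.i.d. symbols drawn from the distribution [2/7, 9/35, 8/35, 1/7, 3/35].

Entropy H = 2.2118 bits/symbol
Minimum bits = H × n = 2.2118 × 2423
= 5359.11 bits


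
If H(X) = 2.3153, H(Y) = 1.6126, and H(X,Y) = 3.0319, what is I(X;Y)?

I(X;Y) = H(X) + H(Y) - H(X,Y)
I(X;Y) = 2.3153 + 1.6126 - 3.0319 = 0.896 bits


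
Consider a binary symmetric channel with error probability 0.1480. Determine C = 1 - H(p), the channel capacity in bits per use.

For BSC with error probability p:
C = 1 - H(p) where H(p) is binary entropy
H(0.1480) = -0.1480 × log₂(0.1480) - 0.8520 × log₂(0.8520)
H(p) = 0.6048
C = 1 - 0.6048 = 0.3952 bits/use


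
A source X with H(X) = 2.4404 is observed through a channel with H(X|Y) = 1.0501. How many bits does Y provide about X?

I(X;Y) = H(X) - H(X|Y)
I(X;Y) = 2.4404 - 1.0501 = 1.3903 bits


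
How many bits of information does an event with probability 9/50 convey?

Information content I(x) = -log₂(p(x))
I = -log₂(9/50) = -log₂(0.1800)
I = 2.4739 bits


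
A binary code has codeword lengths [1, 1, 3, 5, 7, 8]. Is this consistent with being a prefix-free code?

Kraft inequality: Σ 2^(-l_i) ≤ 1 for prefix-free code
Calculating: 2^(-1) + 2^(-1) + 2^(-3) + 2^(-5) + 2^(-7) + 2^(-8)
= 0.5 + 0.5 + 0.125 + 0.03125 + 0.0078125 + 0.00390625
= 1.1680
Since 1.1680 > 1, prefix-free code does not exist


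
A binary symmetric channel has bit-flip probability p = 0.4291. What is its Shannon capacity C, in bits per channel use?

For BSC with error probability p:
C = 1 - H(p) where H(p) is binary entropy
H(0.4291) = -0.4291 × log₂(0.4291) - 0.5709 × log₂(0.5709)
H(p) = 0.9854
C = 1 - 0.9854 = 0.0146 bits/use


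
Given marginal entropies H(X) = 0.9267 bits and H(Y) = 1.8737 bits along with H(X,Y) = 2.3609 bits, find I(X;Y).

I(X;Y) = H(X) + H(Y) - H(X,Y)
I(X;Y) = 0.9267 + 1.8737 - 2.3609 = 0.4395 bits


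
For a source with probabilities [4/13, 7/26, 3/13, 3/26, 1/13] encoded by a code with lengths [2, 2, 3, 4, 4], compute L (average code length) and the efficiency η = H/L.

Average length L = Σ p_i × l_i = 2.6154 bits
Entropy H = 2.1652 bits
Efficiency η = H/L × 100% = 82.79%


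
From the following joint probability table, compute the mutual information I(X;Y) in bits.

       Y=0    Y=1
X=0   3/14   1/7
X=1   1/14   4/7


H(X) = 0.9403, H(Y) = 0.8631, H(X,Y) = 1.6106
I(X;Y) = H(X) + H(Y) - H(X,Y) = 0.1928 bits


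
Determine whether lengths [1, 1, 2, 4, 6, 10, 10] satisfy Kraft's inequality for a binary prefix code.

Kraft inequality: Σ 2^(-l_i) ≤ 1 for prefix-free code
Calculating: 2^(-1) + 2^(-1) + 2^(-2) + 2^(-4) + 2^(-6) + 2^(-10) + 2^(-10)
= 0.5 + 0.5 + 0.25 + 0.0625 + 0.015625 + 0.0009765625 + 0.0009765625
= 1.3301
Since 1.3301 > 1, prefix-free code does not exist


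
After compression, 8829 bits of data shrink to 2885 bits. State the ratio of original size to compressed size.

Compression ratio = Original / Compressed
= 8829 / 2885 = 3.06:1


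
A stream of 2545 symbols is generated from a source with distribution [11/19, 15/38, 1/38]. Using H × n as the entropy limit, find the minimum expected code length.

Entropy H = 1.1240 bits/symbol
Minimum bits = H × n = 1.1240 × 2545
= 2860.47 bits


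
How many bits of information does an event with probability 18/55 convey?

Information content I(x) = -log₂(p(x))
I = -log₂(18/55) = -log₂(0.3273)
I = 1.6114 bits


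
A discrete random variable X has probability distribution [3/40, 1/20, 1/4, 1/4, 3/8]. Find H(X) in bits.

H(X) = -Σ p(x) log₂ p(x)
  -3/40 × log₂(3/40) = 0.2803
  -1/20 × log₂(1/20) = 0.2161
  -1/4 × log₂(1/4) = 0.5000
  -1/4 × log₂(1/4) = 0.5000
  -3/8 × log₂(3/8) = 0.5306
H(X) = 2.0270 bits


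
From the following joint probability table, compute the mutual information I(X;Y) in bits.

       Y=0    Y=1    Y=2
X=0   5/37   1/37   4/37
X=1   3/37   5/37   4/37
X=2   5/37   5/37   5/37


H(X) = 1.5651, H(Y) = 1.5807, H(X,Y) = 3.0796
I(X;Y) = H(X) + H(Y) - H(X,Y) = 0.0661 bits


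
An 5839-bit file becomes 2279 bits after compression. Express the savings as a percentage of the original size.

Space savings = (1 - Compressed/Original) × 100%
= (1 - 2279/5839) × 100%
= 60.97%


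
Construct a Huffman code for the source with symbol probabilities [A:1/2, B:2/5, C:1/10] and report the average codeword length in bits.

Huffman tree construction:
Combine smallest probabilities repeatedly
Resulting codes:
  A: 0 (length 1)
  B: 11 (length 2)
  C: 10 (length 2)
Average length = Σ p(s) × length(s) = 1.5000 bits


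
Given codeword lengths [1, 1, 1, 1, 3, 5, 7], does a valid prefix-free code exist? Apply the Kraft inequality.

Kraft inequality: Σ 2^(-l_i) ≤ 1 for prefix-free code
Calculating: 2^(-1) + 2^(-1) + 2^(-1) + 2^(-1) + 2^(-3) + 2^(-5) + 2^(-7)
= 0.5 + 0.5 + 0.5 + 0.5 + 0.125 + 0.03125 + 0.0078125
= 2.1641
Since 2.1641 > 1, prefix-free code does not exist


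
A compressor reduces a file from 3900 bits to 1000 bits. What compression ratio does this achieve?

Compression ratio = Original / Compressed
= 3900 / 1000 = 3.90:1


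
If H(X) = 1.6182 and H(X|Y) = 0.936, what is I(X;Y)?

I(X;Y) = H(X) - H(X|Y)
I(X;Y) = 1.6182 - 0.936 = 0.6822 bits


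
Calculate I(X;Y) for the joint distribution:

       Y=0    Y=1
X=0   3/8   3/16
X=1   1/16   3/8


H(X) = 0.9887, H(Y) = 0.9887, H(X,Y) = 1.7641
I(X;Y) = H(X) + H(Y) - H(X,Y) = 0.2133 bits


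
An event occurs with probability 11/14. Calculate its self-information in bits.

Information content I(x) = -log₂(p(x))
I = -log₂(11/14) = -log₂(0.7857)
I = 0.3479 bits


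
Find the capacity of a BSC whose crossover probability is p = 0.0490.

For BSC with error probability p:
C = 1 - H(p) where H(p) is binary entropy
H(0.0490) = -0.0490 × log₂(0.0490) - 0.9510 × log₂(0.9510)
H(p) = 0.2821
C = 1 - 0.2821 = 0.7179 bits/use


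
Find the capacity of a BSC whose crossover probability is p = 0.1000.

For BSC with error probability p:
C = 1 - H(p) where H(p) is binary entropy
H(0.1000) = -0.1000 × log₂(0.1000) - 0.9000 × log₂(0.9000)
H(p) = 0.4690
C = 1 - 0.4690 = 0.5310 bits/use


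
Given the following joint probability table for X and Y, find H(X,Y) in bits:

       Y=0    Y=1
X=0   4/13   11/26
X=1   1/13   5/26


H(X,Y) = -Σ p(x,y) log₂ p(x,y)
  p(0,0)=4/13: -0.3077 × log₂(0.3077) = 0.5232
  p(0,1)=11/26: -0.4231 × log₂(0.4231) = 0.5250
  p(1,0)=1/13: -0.0769 × log₂(0.0769) = 0.2846
  p(1,1)=5/26: -0.1923 × log₂(0.1923) = 0.4574
H(X,Y) = 1.7903 bits


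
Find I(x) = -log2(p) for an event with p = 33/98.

Information content I(x) = -log₂(p(x))
I = -log₂(33/98) = -log₂(0.3367)
I = 1.5703 bits


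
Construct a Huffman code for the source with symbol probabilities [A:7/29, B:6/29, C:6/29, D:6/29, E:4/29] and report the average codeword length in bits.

Huffman tree construction:
Combine smallest probabilities repeatedly
Resulting codes:
  A: 10 (length 2)
  B: 111 (length 3)
  C: 00 (length 2)
  D: 01 (length 2)
  E: 110 (length 3)
Average length = Σ p(s) × length(s) = 2.3448 bits


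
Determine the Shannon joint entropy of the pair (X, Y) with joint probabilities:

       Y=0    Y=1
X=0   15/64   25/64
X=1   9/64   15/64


H(X,Y) = -Σ p(x,y) log₂ p(x,y)
  p(0,0)=15/64: -0.2344 × log₂(0.2344) = 0.4906
  p(0,1)=25/64: -0.3906 × log₂(0.3906) = 0.5297
  p(1,0)=9/64: -0.1406 × log₂(0.1406) = 0.3980
  p(1,1)=15/64: -0.2344 × log₂(0.2344) = 0.4906
H(X,Y) = 1.9089 bits


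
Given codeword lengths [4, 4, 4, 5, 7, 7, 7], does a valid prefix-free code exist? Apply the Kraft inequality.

Kraft inequality: Σ 2^(-l_i) ≤ 1 for prefix-free code
Calculating: 2^(-4) + 2^(-4) + 2^(-4) + 2^(-5) + 2^(-7) + 2^(-7) + 2^(-7)
= 0.0625 + 0.0625 + 0.0625 + 0.03125 + 0.0078125 + 0.0078125 + 0.0078125
= 0.2422
Since 0.2422 ≤ 1, prefix-free code exists


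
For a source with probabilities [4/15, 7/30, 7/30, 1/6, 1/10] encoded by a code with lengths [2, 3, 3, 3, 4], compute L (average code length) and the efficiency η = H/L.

Average length L = Σ p_i × l_i = 2.8333 bits
Entropy H = 2.2513 bits
Efficiency η = H/L × 100% = 79.46%


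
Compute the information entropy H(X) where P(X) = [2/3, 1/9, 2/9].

H(X) = -Σ p(x) log₂ p(x)
  -2/3 × log₂(2/3) = 0.3900
  -1/9 × log₂(1/9) = 0.3522
  -2/9 × log₂(2/9) = 0.4822
H(X) = 1.2244 bits


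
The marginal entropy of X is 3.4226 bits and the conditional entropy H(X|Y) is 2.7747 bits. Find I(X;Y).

I(X;Y) = H(X) - H(X|Y)
I(X;Y) = 3.4226 - 2.7747 = 0.6479 bits


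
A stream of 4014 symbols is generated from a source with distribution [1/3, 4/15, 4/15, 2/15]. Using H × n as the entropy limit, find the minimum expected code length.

Entropy H = 1.9329 bits/symbol
Minimum bits = H × n = 1.9329 × 4014
= 7758.72 bits


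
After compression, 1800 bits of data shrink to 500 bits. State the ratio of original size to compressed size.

Compression ratio = Original / Compressed
= 1800 / 500 = 3.60:1


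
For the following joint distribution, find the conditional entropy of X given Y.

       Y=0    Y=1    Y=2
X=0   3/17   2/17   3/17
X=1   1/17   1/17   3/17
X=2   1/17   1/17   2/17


H(X|Y) = Σ_y p(y) H(X|Y=y)
  p(Y=0) = 5/17, H(X|Y=0) = 1.3710
  p(Y=1) = 4/17, H(X|Y=1) = 1.5000
  p(Y=2) = 8/17, H(X|Y=2) = 1.5613
H(X|Y) = 0.2941×1.3710 + 0.2353×1.5000 + 0.4706×1.5613 = 1.4909 bits


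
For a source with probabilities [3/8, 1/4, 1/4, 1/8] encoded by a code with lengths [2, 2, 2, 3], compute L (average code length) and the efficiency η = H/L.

Average length L = Σ p_i × l_i = 2.1250 bits
Entropy H = 1.9056 bits
Efficiency η = H/L × 100% = 89.68%


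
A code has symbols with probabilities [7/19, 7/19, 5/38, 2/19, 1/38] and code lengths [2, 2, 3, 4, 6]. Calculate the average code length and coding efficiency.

Average length L = Σ p_i × l_i = 2.4474 bits
Entropy H = 1.9265 bits
Efficiency η = H/L × 100% = 78.72%


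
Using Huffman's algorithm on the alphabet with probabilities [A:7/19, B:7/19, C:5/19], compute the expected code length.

Huffman tree construction:
Combine smallest probabilities repeatedly
Resulting codes:
  A: 11 (length 2)
  B: 0 (length 1)
  C: 10 (length 2)
Average length = Σ p(s) × length(s) = 1.6316 bits


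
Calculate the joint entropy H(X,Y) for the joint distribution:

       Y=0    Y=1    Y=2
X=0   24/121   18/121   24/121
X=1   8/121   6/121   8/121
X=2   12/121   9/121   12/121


H(X,Y) = -Σ p(x,y) log₂ p(x,y)
  p(0,0)=24/121: -0.1983 × log₂(0.1983) = 0.4629
  p(0,1)=18/121: -0.1488 × log₂(0.1488) = 0.4089
  p(0,2)=24/121: -0.1983 × log₂(0.1983) = 0.4629
  p(1,0)=8/121: -0.0661 × log₂(0.0661) = 0.2591
  p(1,1)=6/121: -0.0496 × log₂(0.0496) = 0.2149
  p(1,2)=8/121: -0.0661 × log₂(0.0661) = 0.2591
  p(2,0)=12/121: -0.0992 × log₂(0.0992) = 0.3306
  p(2,1)=9/121: -0.0744 × log₂(0.0744) = 0.2788
  p(2,2)=12/121: -0.0992 × log₂(0.0992) = 0.3306
H(X,Y) = 3.0080 bits


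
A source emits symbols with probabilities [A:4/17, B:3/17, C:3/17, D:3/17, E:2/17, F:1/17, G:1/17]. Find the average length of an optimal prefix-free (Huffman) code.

Huffman tree construction:
Combine smallest probabilities repeatedly
Resulting codes:
  A: 01 (length 2)
  B: 110 (length 3)
  C: 111 (length 3)
  D: 00 (length 2)
  E: 100 (length 3)
  F: 1010 (length 4)
  G: 1011 (length 4)
Average length = Σ p(s) × length(s) = 2.7059 bits


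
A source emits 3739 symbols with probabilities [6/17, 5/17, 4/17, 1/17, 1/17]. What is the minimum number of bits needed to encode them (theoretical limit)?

Entropy H = 2.0216 bits/symbol
Minimum bits = H × n = 2.0216 × 3739
= 7558.82 bits


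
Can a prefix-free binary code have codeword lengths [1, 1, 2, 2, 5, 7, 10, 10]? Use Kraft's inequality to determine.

Kraft inequality: Σ 2^(-l_i) ≤ 1 for prefix-free code
Calculating: 2^(-1) + 2^(-1) + 2^(-2) + 2^(-2) + 2^(-5) + 2^(-7) + 2^(-10) + 2^(-10)
= 0.5 + 0.5 + 0.25 + 0.25 + 0.03125 + 0.0078125 + 0.0009765625 + 0.0009765625
= 1.5410
Since 1.5410 > 1, prefix-free code does not exist


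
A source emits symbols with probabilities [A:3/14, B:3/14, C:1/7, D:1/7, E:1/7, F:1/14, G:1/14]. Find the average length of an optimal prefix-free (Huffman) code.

Huffman tree construction:
Combine smallest probabilities repeatedly
Resulting codes:
  A: 00 (length 2)
  B: 01 (length 2)
  C: 100 (length 3)
  D: 101 (length 3)
  E: 110 (length 3)
  F: 1110 (length 4)
  G: 1111 (length 4)
Average length = Σ p(s) × length(s) = 2.7143 bits


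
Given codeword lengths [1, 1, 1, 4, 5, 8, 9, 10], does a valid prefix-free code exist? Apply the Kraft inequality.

Kraft inequality: Σ 2^(-l_i) ≤ 1 for prefix-free code
Calculating: 2^(-1) + 2^(-1) + 2^(-1) + 2^(-4) + 2^(-5) + 2^(-8) + 2^(-9) + 2^(-10)
= 0.5 + 0.5 + 0.5 + 0.0625 + 0.03125 + 0.00390625 + 0.001953125 + 0.0009765625
= 1.6006
Since 1.6006 > 1, prefix-free code does not exist


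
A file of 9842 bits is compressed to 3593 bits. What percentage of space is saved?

Space savings = (1 - Compressed/Original) × 100%
= (1 - 3593/9842) × 100%
= 63.49%


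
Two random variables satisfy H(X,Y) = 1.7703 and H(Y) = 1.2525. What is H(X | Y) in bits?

Chain rule: H(X,Y) = H(X|Y) + H(Y)
H(X|Y) = H(X,Y) - H(Y) = 1.7703 - 1.2525 = 0.5178 bits


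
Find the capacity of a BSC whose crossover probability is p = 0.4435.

For BSC with error probability p:
C = 1 - H(p) where H(p) is binary entropy
H(0.4435) = -0.4435 × log₂(0.4435) - 0.5565 × log₂(0.5565)
H(p) = 0.9908
C = 1 - 0.9908 = 0.0092 bits/use


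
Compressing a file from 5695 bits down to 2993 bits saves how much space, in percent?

Space savings = (1 - Compressed/Original) × 100%
= (1 - 2993/5695) × 100%
= 47.45%


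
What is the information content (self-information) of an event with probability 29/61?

Information content I(x) = -log₂(p(x))
I = -log₂(29/61) = -log₂(0.4754)
I = 1.0728 bits


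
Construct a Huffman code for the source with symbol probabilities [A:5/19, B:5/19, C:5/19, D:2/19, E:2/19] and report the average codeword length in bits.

Huffman tree construction:
Combine smallest probabilities repeatedly
Resulting codes:
  A: 01 (length 2)
  B: 10 (length 2)
  C: 11 (length 2)
  D: 000 (length 3)
  E: 001 (length 3)
Average length = Σ p(s) × length(s) = 2.2105 bits


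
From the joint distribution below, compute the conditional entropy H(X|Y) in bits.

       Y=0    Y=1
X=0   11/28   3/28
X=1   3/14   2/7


H(X|Y) = Σ_y p(y) H(X|Y=y)
  p(Y=0) = 17/28, H(X|Y=0) = 0.9367
  p(Y=1) = 11/28, H(X|Y=1) = 0.8454
H(X|Y) = 0.6071×0.9367 + 0.3929×0.8454 = 0.9008 bits
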